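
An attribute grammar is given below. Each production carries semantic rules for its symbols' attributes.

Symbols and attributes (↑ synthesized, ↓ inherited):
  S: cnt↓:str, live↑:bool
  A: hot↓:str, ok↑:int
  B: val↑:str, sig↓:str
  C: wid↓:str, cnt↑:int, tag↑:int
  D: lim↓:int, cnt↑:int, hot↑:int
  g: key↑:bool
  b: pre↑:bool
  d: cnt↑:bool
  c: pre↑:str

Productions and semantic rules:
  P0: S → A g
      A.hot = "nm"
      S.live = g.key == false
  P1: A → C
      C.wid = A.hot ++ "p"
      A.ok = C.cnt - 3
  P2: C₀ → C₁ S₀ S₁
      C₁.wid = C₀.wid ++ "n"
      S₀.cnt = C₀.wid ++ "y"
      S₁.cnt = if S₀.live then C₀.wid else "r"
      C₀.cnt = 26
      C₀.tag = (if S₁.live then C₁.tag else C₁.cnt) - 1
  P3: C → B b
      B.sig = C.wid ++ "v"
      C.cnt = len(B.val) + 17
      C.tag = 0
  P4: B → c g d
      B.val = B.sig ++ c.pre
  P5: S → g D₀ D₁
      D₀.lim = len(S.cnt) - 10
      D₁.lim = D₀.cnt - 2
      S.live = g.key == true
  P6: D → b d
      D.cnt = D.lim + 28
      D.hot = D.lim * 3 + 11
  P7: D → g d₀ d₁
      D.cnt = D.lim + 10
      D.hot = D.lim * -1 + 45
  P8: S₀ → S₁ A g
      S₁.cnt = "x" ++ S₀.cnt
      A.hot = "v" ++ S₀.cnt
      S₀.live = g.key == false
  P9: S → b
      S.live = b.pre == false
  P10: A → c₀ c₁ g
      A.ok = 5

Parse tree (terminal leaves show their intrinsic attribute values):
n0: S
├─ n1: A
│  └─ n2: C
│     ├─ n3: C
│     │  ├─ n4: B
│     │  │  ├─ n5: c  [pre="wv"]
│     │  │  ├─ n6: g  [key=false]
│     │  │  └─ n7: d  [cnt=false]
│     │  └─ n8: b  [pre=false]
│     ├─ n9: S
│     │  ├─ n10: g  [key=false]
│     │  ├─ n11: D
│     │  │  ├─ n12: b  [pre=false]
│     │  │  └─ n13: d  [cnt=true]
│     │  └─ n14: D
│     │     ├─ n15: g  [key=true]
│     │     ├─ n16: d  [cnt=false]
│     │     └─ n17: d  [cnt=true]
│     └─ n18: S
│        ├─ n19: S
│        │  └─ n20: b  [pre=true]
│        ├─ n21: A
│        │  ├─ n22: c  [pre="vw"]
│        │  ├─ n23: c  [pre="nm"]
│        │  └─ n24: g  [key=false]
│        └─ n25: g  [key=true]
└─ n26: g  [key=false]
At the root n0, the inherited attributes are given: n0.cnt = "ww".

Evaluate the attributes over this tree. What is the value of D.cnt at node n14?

30

1. n0.cnt = "ww"  [given at root]
2. n1.hot = "nm"  ["nm"]
3. n2.wid = "nmp"  [A.hot ++ "p"]
4. n3.wid = "nmpn"  [C₀.wid ++ "n"]
5. n4.sig = "nmpnv"  [C.wid ++ "v"]
6. n5.pre = "wv"  [terminal]
7. n6.key = false  [terminal]
8. n7.cnt = false  [terminal]
9. n4.val = "nmpnvwv"  [B.sig ++ c.pre]
10. n8.pre = false  [terminal]
11. n3.cnt = 24  [len(B.val) + 17]
12. n3.tag = 0  [0]
13. n9.cnt = "nmpy"  [C₀.wid ++ "y"]
14. n10.key = false  [terminal]
15. n11.lim = -6  [len(S.cnt) - 10]
16. n12.pre = false  [terminal]
17. n13.cnt = true  [terminal]
18. n11.cnt = 22  [D.lim + 28]
19. n11.hot = -7  [D.lim * 3 + 11]
20. n14.lim = 20  [D₀.cnt - 2]
21. n15.key = true  [terminal]
22. n16.cnt = false  [terminal]
23. n17.cnt = true  [terminal]
24. n14.cnt = 30  [D.lim + 10]
25. n14.hot = 25  [D.lim * -1 + 45]
26. n9.live = false  [g.key == true]
27. n18.cnt = "r"  [if S₀.live then C₀.wid else "r"]
28. n19.cnt = "xr"  ["x" ++ S₀.cnt]
29. n20.pre = true  [terminal]
30. n19.live = false  [b.pre == false]
31. n21.hot = "vr"  ["v" ++ S₀.cnt]
32. n22.pre = "vw"  [terminal]
33. n23.pre = "nm"  [terminal]
34. n24.key = false  [terminal]
35. n21.ok = 5  [5]
36. n25.key = true  [terminal]
37. n18.live = false  [g.key == false]
38. n2.cnt = 26  [26]
39. n2.tag = 23  [(if S₁.live then C₁.tag else C₁.cnt) - 1]
40. n1.ok = 23  [C.cnt - 3]
41. n26.key = false  [terminal]
42. n0.live = true  [g.key == false]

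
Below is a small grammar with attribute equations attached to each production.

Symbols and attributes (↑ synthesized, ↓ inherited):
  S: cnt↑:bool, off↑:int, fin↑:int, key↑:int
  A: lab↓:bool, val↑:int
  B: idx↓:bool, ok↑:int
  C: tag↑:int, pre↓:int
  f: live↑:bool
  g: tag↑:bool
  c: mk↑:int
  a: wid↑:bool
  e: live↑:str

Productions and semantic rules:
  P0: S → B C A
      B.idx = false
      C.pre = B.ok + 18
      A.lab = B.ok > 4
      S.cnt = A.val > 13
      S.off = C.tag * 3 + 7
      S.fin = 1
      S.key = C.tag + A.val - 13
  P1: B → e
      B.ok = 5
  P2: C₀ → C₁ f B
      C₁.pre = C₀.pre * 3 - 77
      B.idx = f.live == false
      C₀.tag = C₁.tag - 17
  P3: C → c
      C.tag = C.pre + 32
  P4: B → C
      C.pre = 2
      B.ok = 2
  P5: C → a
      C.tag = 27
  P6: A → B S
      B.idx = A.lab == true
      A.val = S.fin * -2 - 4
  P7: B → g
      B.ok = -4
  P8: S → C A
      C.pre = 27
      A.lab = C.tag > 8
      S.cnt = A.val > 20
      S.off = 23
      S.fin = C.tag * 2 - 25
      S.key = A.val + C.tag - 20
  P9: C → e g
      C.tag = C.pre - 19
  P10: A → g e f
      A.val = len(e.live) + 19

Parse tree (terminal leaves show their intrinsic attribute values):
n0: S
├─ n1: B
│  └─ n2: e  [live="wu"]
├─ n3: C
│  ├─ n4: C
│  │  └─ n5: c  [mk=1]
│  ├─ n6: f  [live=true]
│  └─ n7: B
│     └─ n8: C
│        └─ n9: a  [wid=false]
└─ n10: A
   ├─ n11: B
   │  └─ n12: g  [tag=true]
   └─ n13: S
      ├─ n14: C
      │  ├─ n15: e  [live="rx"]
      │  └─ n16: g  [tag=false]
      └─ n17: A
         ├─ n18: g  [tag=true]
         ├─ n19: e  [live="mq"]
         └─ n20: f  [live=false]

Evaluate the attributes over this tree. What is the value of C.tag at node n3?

1. n1.idx = false  [false]
2. n2.live = "wu"  [terminal]
3. n1.ok = 5  [5]
4. n3.pre = 23  [B.ok + 18]
5. n4.pre = -8  [C₀.pre * 3 - 77]
6. n5.mk = 1  [terminal]
7. n4.tag = 24  [C.pre + 32]
8. n6.live = true  [terminal]
9. n7.idx = false  [f.live == false]
10. n8.pre = 2  [2]
11. n9.wid = false  [terminal]
12. n8.tag = 27  [27]
13. n7.ok = 2  [2]
14. n3.tag = 7  [C₁.tag - 17]
15. n10.lab = true  [B.ok > 4]
16. n11.idx = true  [A.lab == true]
17. n12.tag = true  [terminal]
18. n11.ok = -4  [-4]
19. n14.pre = 27  [27]
20. n15.live = "rx"  [terminal]
21. n16.tag = false  [terminal]
22. n14.tag = 8  [C.pre - 19]
23. n17.lab = false  [C.tag > 8]
24. n18.tag = true  [terminal]
25. n19.live = "mq"  [terminal]
26. n20.live = false  [terminal]
27. n17.val = 21  [len(e.live) + 19]
28. n13.cnt = true  [A.val > 20]
29. n13.off = 23  [23]
30. n13.fin = -9  [C.tag * 2 - 25]
31. n13.key = 9  [A.val + C.tag - 20]
32. n10.val = 14  [S.fin * -2 - 4]
33. n0.cnt = true  [A.val > 13]
34. n0.off = 28  [C.tag * 3 + 7]
35. n0.fin = 1  [1]
36. n0.key = 8  [C.tag + A.val - 13]

7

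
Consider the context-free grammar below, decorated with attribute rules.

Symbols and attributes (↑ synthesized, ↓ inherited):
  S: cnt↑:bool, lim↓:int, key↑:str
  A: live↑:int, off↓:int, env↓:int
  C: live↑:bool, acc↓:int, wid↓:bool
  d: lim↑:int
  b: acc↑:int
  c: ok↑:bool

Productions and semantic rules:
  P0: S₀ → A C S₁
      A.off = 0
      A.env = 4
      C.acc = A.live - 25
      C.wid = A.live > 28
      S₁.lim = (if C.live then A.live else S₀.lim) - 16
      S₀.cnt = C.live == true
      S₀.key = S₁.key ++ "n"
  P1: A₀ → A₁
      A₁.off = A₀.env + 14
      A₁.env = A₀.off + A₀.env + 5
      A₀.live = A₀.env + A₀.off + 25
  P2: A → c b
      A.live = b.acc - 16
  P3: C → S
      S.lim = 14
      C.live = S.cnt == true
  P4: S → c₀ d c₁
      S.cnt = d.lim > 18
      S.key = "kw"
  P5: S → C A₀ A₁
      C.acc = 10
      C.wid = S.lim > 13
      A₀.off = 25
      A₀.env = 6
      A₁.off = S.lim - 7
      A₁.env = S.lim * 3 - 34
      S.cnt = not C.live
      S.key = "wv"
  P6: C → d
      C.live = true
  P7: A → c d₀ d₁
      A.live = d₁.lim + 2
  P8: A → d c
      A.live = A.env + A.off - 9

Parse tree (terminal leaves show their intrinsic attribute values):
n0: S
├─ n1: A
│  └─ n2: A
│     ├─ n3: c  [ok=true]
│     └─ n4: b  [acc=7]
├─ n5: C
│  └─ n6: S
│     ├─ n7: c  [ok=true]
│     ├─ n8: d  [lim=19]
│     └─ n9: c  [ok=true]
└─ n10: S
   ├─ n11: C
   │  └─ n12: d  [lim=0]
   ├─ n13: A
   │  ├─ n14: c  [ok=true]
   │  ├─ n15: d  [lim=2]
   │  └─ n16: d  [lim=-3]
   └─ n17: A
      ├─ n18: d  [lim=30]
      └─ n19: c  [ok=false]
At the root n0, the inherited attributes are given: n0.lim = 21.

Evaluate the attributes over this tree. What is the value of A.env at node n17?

5

1. n0.lim = 21  [given at root]
2. n1.off = 0  [0]
3. n1.env = 4  [4]
4. n2.off = 18  [A₀.env + 14]
5. n2.env = 9  [A₀.off + A₀.env + 5]
6. n3.ok = true  [terminal]
7. n4.acc = 7  [terminal]
8. n2.live = -9  [b.acc - 16]
9. n1.live = 29  [A₀.env + A₀.off + 25]
10. n5.acc = 4  [A.live - 25]
11. n5.wid = true  [A.live > 28]
12. n6.lim = 14  [14]
13. n7.ok = true  [terminal]
14. n8.lim = 19  [terminal]
15. n9.ok = true  [terminal]
16. n6.cnt = true  [d.lim > 18]
17. n6.key = "kw"  ["kw"]
18. n5.live = true  [S.cnt == true]
19. n10.lim = 13  [(if C.live then A.live else S₀.lim) - 16]
20. n11.acc = 10  [10]
21. n11.wid = false  [S.lim > 13]
22. n12.lim = 0  [terminal]
23. n11.live = true  [true]
24. n13.off = 25  [25]
25. n13.env = 6  [6]
26. n14.ok = true  [terminal]
27. n15.lim = 2  [terminal]
28. n16.lim = -3  [terminal]
29. n13.live = -1  [d₁.lim + 2]
30. n17.off = 6  [S.lim - 7]
31. n17.env = 5  [S.lim * 3 - 34]
32. n18.lim = 30  [terminal]
33. n19.ok = false  [terminal]
34. n17.live = 2  [A.env + A.off - 9]
35. n10.cnt = false  [not C.live]
36. n10.key = "wv"  ["wv"]
37. n0.cnt = true  [C.live == true]
38. n0.key = "wvn"  [S₁.key ++ "n"]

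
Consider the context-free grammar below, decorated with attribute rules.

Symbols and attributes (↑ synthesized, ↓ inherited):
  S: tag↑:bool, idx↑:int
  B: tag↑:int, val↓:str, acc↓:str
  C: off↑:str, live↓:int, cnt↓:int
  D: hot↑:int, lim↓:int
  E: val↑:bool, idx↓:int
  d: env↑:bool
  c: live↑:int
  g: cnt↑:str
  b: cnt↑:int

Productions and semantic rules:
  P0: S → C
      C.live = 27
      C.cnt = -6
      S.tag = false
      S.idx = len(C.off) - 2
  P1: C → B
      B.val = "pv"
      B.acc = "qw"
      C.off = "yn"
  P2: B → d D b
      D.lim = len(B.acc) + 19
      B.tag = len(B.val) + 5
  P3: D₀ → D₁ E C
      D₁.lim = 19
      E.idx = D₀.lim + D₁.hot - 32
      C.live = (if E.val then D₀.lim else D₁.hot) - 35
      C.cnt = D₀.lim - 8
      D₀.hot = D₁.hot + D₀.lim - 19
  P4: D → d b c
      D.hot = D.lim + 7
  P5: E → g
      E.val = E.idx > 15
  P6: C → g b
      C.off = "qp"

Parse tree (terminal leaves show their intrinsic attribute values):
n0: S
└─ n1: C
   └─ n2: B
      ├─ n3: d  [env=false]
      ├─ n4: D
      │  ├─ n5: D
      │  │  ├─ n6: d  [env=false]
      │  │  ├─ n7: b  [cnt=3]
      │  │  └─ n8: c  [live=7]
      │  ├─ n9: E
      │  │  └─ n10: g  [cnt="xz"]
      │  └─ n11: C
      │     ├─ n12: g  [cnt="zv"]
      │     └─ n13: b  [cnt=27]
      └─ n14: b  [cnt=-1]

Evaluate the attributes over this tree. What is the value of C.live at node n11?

-9

1. n1.live = 27  [27]
2. n1.cnt = -6  [-6]
3. n2.val = "pv"  ["pv"]
4. n2.acc = "qw"  ["qw"]
5. n3.env = false  [terminal]
6. n4.lim = 21  [len(B.acc) + 19]
7. n5.lim = 19  [19]
8. n6.env = false  [terminal]
9. n7.cnt = 3  [terminal]
10. n8.live = 7  [terminal]
11. n5.hot = 26  [D.lim + 7]
12. n9.idx = 15  [D₀.lim + D₁.hot - 32]
13. n10.cnt = "xz"  [terminal]
14. n9.val = false  [E.idx > 15]
15. n11.live = -9  [(if E.val then D₀.lim else D₁.hot) - 35]
16. n11.cnt = 13  [D₀.lim - 8]
17. n12.cnt = "zv"  [terminal]
18. n13.cnt = 27  [terminal]
19. n11.off = "qp"  ["qp"]
20. n4.hot = 28  [D₁.hot + D₀.lim - 19]
21. n14.cnt = -1  [terminal]
22. n2.tag = 7  [len(B.val) + 5]
23. n1.off = "yn"  ["yn"]
24. n0.tag = false  [false]
25. n0.idx = 0  [len(C.off) - 2]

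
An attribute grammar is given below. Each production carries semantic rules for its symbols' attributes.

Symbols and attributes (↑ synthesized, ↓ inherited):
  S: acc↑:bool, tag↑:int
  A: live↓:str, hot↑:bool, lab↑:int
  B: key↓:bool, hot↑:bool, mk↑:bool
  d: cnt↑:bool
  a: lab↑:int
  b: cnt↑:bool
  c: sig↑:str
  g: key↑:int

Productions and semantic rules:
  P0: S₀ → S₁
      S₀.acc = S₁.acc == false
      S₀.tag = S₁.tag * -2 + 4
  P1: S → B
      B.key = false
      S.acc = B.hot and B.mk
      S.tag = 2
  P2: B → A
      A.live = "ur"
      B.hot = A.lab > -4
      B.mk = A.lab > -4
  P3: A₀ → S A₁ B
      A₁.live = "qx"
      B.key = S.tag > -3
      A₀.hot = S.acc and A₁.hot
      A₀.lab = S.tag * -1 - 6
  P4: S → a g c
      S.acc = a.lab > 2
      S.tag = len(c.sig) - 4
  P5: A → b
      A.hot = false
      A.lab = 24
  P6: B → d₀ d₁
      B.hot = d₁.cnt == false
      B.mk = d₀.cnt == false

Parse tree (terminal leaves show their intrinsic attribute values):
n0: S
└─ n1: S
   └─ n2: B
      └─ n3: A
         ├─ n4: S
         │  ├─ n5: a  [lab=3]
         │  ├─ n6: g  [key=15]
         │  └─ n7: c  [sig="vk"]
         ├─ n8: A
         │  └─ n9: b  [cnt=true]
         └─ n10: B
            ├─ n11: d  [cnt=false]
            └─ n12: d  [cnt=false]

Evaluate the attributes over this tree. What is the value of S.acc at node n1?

1. n2.key = false  [false]
2. n3.live = "ur"  ["ur"]
3. n5.lab = 3  [terminal]
4. n6.key = 15  [terminal]
5. n7.sig = "vk"  [terminal]
6. n4.acc = true  [a.lab > 2]
7. n4.tag = -2  [len(c.sig) - 4]
8. n8.live = "qx"  ["qx"]
9. n9.cnt = true  [terminal]
10. n8.hot = false  [false]
11. n8.lab = 24  [24]
12. n10.key = true  [S.tag > -3]
13. n11.cnt = false  [terminal]
14. n12.cnt = false  [terminal]
15. n10.hot = true  [d₁.cnt == false]
16. n10.mk = true  [d₀.cnt == false]
17. n3.hot = false  [S.acc and A₁.hot]
18. n3.lab = -4  [S.tag * -1 - 6]
19. n2.hot = false  [A.lab > -4]
20. n2.mk = false  [A.lab > -4]
21. n1.acc = false  [B.hot and B.mk]
22. n1.tag = 2  [2]
23. n0.acc = true  [S₁.acc == false]
24. n0.tag = 0  [S₁.tag * -2 + 4]

false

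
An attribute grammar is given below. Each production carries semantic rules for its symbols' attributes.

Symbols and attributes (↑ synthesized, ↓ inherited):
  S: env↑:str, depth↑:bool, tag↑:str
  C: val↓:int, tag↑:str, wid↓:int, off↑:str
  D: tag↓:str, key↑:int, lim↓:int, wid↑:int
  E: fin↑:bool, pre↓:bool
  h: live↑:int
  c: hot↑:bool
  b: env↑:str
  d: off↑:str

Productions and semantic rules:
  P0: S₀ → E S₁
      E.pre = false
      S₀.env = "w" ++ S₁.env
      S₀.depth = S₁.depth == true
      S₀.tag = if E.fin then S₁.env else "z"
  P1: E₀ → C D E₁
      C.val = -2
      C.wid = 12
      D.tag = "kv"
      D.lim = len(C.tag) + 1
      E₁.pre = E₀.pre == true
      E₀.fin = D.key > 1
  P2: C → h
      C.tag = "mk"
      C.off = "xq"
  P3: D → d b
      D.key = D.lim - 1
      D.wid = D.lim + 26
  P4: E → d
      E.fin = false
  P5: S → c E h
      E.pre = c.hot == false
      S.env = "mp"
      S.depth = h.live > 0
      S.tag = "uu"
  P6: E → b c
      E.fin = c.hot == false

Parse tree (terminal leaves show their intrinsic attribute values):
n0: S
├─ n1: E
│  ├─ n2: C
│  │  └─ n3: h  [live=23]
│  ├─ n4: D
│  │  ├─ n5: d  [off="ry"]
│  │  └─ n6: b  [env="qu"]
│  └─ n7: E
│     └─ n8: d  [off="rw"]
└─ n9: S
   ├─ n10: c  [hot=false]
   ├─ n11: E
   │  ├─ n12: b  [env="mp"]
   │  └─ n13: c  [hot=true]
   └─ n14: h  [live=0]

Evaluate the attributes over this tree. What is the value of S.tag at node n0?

"mp"

1. n1.pre = false  [false]
2. n2.val = -2  [-2]
3. n2.wid = 12  [12]
4. n3.live = 23  [terminal]
5. n2.tag = "mk"  ["mk"]
6. n2.off = "xq"  ["xq"]
7. n4.tag = "kv"  ["kv"]
8. n4.lim = 3  [len(C.tag) + 1]
9. n5.off = "ry"  [terminal]
10. n6.env = "qu"  [terminal]
11. n4.key = 2  [D.lim - 1]
12. n4.wid = 29  [D.lim + 26]
13. n7.pre = false  [E₀.pre == true]
14. n8.off = "rw"  [terminal]
15. n7.fin = false  [false]
16. n1.fin = true  [D.key > 1]
17. n10.hot = false  [terminal]
18. n11.pre = true  [c.hot == false]
19. n12.env = "mp"  [terminal]
20. n13.hot = true  [terminal]
21. n11.fin = false  [c.hot == false]
22. n14.live = 0  [terminal]
23. n9.env = "mp"  ["mp"]
24. n9.depth = false  [h.live > 0]
25. n9.tag = "uu"  ["uu"]
26. n0.env = "wmp"  ["w" ++ S₁.env]
27. n0.depth = false  [S₁.depth == true]
28. n0.tag = "mp"  [if E.fin then S₁.env else "z"]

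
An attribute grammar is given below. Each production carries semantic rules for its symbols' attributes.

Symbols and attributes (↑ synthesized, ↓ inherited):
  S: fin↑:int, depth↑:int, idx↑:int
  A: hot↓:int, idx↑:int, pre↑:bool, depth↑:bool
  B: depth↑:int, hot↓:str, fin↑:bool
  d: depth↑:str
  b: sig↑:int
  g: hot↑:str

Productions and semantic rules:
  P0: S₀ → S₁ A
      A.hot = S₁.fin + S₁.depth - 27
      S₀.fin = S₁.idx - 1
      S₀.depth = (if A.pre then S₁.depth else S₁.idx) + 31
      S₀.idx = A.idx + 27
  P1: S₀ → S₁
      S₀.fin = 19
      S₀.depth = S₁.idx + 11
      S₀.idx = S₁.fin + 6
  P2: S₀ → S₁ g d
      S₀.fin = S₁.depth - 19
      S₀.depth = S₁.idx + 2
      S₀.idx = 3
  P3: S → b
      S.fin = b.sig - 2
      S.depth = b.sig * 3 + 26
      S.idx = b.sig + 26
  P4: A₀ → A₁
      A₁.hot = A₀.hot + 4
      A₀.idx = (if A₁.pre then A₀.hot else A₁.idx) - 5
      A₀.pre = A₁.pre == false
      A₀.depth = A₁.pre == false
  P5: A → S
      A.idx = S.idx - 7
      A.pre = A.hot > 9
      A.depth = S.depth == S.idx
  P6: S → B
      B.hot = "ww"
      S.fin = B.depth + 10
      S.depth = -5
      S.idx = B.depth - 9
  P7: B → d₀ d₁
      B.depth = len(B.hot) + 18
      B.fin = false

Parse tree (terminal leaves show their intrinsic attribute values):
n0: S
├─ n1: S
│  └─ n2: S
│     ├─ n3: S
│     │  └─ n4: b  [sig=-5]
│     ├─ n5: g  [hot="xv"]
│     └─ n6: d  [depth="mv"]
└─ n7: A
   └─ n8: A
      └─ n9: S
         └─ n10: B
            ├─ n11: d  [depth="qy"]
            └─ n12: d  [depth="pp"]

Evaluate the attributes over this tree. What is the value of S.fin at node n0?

-3

1. n4.sig = -5  [terminal]
2. n3.fin = -7  [b.sig - 2]
3. n3.depth = 11  [b.sig * 3 + 26]
4. n3.idx = 21  [b.sig + 26]
5. n5.hot = "xv"  [terminal]
6. n6.depth = "mv"  [terminal]
7. n2.fin = -8  [S₁.depth - 19]
8. n2.depth = 23  [S₁.idx + 2]
9. n2.idx = 3  [3]
10. n1.fin = 19  [19]
11. n1.depth = 14  [S₁.idx + 11]
12. n1.idx = -2  [S₁.fin + 6]
13. n7.hot = 6  [S₁.fin + S₁.depth - 27]
14. n8.hot = 10  [A₀.hot + 4]
15. n10.hot = "ww"  ["ww"]
16. n11.depth = "qy"  [terminal]
17. n12.depth = "pp"  [terminal]
18. n10.depth = 20  [len(B.hot) + 18]
19. n10.fin = false  [false]
20. n9.fin = 30  [B.depth + 10]
21. n9.depth = -5  [-5]
22. n9.idx = 11  [B.depth - 9]
23. n8.idx = 4  [S.idx - 7]
24. n8.pre = true  [A.hot > 9]
25. n8.depth = false  [S.depth == S.idx]
26. n7.idx = 1  [(if A₁.pre then A₀.hot else A₁.idx) - 5]
27. n7.pre = false  [A₁.pre == false]
28. n7.depth = false  [A₁.pre == false]
29. n0.fin = -3  [S₁.idx - 1]
30. n0.depth = 29  [(if A.pre then S₁.depth else S₁.idx) + 31]
31. n0.idx = 28  [A.idx + 27]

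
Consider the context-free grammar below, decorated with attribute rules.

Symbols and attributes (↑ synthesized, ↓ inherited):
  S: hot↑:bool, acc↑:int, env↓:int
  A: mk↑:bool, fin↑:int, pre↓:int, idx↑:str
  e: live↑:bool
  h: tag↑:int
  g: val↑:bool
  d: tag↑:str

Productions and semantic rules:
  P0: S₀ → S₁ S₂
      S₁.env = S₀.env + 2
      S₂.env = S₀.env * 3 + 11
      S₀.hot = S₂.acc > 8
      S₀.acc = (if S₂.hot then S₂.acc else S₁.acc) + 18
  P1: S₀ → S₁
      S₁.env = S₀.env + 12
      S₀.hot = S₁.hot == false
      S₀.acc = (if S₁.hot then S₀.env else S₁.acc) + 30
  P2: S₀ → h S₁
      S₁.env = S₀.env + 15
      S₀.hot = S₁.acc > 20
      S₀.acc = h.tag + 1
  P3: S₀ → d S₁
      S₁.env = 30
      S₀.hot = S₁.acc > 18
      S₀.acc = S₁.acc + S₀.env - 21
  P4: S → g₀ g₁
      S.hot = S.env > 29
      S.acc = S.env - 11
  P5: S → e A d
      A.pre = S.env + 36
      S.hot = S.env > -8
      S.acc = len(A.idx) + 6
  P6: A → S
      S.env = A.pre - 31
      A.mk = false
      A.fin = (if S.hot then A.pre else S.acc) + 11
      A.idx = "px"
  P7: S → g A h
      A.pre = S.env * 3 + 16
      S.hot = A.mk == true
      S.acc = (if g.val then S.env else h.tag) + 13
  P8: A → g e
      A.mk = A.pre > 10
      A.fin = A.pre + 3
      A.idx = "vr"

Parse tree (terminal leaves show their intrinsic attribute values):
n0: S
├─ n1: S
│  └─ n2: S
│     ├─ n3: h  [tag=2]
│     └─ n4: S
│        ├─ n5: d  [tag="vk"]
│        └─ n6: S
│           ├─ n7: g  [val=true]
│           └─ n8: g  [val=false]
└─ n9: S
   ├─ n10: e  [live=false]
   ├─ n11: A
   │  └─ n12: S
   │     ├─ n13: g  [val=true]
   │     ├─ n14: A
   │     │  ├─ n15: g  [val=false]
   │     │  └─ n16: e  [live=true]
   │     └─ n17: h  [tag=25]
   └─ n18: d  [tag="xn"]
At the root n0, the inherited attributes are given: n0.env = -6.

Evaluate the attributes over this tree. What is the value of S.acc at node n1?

26

1. n0.env = -6  [given at root]
2. n1.env = -4  [S₀.env + 2]
3. n2.env = 8  [S₀.env + 12]
4. n3.tag = 2  [terminal]
5. n4.env = 23  [S₀.env + 15]
6. n5.tag = "vk"  [terminal]
7. n6.env = 30  [30]
8. n7.val = true  [terminal]
9. n8.val = false  [terminal]
10. n6.hot = true  [S.env > 29]
11. n6.acc = 19  [S.env - 11]
12. n4.hot = true  [S₁.acc > 18]
13. n4.acc = 21  [S₁.acc + S₀.env - 21]
14. n2.hot = true  [S₁.acc > 20]
15. n2.acc = 3  [h.tag + 1]
16. n1.hot = false  [S₁.hot == false]
17. n1.acc = 26  [(if S₁.hot then S₀.env else S₁.acc) + 30]
18. n9.env = -7  [S₀.env * 3 + 11]
19. n10.live = false  [terminal]
20. n11.pre = 29  [S.env + 36]
21. n12.env = -2  [A.pre - 31]
22. n13.val = true  [terminal]
23. n14.pre = 10  [S.env * 3 + 16]
24. n15.val = false  [terminal]
25. n16.live = true  [terminal]
26. n14.mk = false  [A.pre > 10]
27. n14.fin = 13  [A.pre + 3]
28. n14.idx = "vr"  ["vr"]
29. n17.tag = 25  [terminal]
30. n12.hot = false  [A.mk == true]
31. n12.acc = 11  [(if g.val then S.env else h.tag) + 13]
32. n11.mk = false  [false]
33. n11.fin = 22  [(if S.hot then A.pre else S.acc) + 11]
34. n11.idx = "px"  ["px"]
35. n18.tag = "xn"  [terminal]
36. n9.hot = true  [S.env > -8]
37. n9.acc = 8  [len(A.idx) + 6]
38. n0.hot = false  [S₂.acc > 8]
39. n0.acc = 26  [(if S₂.hot then S₂.acc else S₁.acc) + 18]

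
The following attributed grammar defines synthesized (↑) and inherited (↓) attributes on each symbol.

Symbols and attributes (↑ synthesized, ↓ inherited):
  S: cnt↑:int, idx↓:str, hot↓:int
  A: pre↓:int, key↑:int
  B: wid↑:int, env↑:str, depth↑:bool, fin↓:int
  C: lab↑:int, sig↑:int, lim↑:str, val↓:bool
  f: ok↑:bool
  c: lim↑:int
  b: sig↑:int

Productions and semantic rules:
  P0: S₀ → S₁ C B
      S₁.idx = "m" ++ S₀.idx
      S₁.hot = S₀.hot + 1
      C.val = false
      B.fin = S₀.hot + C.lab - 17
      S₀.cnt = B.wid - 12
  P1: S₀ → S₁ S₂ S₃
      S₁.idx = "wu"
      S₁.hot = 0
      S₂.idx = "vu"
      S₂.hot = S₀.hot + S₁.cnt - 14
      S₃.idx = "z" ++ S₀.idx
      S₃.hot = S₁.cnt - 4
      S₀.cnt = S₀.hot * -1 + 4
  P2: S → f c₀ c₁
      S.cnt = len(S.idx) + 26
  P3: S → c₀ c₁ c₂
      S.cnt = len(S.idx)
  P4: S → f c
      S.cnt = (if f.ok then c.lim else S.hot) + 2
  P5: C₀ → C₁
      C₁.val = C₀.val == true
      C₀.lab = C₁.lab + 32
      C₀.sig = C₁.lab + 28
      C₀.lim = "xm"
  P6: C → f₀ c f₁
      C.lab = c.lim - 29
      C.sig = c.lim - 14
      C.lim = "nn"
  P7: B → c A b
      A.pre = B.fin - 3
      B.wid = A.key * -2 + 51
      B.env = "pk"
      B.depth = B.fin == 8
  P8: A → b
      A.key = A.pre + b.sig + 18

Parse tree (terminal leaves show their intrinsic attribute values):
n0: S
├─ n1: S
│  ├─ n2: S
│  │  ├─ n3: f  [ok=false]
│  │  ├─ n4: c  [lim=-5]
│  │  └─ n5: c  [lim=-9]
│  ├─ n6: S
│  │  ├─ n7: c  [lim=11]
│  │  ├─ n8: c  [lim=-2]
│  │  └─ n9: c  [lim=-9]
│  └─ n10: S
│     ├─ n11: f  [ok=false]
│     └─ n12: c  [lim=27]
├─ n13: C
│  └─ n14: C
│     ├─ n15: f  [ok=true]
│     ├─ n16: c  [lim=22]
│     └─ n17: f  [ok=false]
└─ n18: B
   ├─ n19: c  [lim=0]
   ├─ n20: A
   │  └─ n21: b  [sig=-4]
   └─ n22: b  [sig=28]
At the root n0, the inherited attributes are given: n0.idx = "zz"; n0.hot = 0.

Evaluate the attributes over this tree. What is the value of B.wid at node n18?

13

1. n0.idx = "zz"  [given at root]
2. n0.hot = 0  [given at root]
3. n1.idx = "mzz"  ["m" ++ S₀.idx]
4. n1.hot = 1  [S₀.hot + 1]
5. n2.idx = "wu"  ["wu"]
6. n2.hot = 0  [0]
7. n3.ok = false  [terminal]
8. n4.lim = -5  [terminal]
9. n5.lim = -9  [terminal]
10. n2.cnt = 28  [len(S.idx) + 26]
11. n6.idx = "vu"  ["vu"]
12. n6.hot = 15  [S₀.hot + S₁.cnt - 14]
13. n7.lim = 11  [terminal]
14. n8.lim = -2  [terminal]
15. n9.lim = -9  [terminal]
16. n6.cnt = 2  [len(S.idx)]
17. n10.idx = "zmzz"  ["z" ++ S₀.idx]
18. n10.hot = 24  [S₁.cnt - 4]
19. n11.ok = false  [terminal]
20. n12.lim = 27  [terminal]
21. n10.cnt = 26  [(if f.ok then c.lim else S.hot) + 2]
22. n1.cnt = 3  [S₀.hot * -1 + 4]
23. n13.val = false  [false]
24. n14.val = false  [C₀.val == true]
25. n15.ok = true  [terminal]
26. n16.lim = 22  [terminal]
27. n17.ok = false  [terminal]
28. n14.lab = -7  [c.lim - 29]
29. n14.sig = 8  [c.lim - 14]
30. n14.lim = "nn"  ["nn"]
31. n13.lab = 25  [C₁.lab + 32]
32. n13.sig = 21  [C₁.lab + 28]
33. n13.lim = "xm"  ["xm"]
34. n18.fin = 8  [S₀.hot + C.lab - 17]
35. n19.lim = 0  [terminal]
36. n20.pre = 5  [B.fin - 3]
37. n21.sig = -4  [terminal]
38. n20.key = 19  [A.pre + b.sig + 18]
39. n22.sig = 28  [terminal]
40. n18.wid = 13  [A.key * -2 + 51]
41. n18.env = "pk"  ["pk"]
42. n18.depth = true  [B.fin == 8]
43. n0.cnt = 1  [B.wid - 12]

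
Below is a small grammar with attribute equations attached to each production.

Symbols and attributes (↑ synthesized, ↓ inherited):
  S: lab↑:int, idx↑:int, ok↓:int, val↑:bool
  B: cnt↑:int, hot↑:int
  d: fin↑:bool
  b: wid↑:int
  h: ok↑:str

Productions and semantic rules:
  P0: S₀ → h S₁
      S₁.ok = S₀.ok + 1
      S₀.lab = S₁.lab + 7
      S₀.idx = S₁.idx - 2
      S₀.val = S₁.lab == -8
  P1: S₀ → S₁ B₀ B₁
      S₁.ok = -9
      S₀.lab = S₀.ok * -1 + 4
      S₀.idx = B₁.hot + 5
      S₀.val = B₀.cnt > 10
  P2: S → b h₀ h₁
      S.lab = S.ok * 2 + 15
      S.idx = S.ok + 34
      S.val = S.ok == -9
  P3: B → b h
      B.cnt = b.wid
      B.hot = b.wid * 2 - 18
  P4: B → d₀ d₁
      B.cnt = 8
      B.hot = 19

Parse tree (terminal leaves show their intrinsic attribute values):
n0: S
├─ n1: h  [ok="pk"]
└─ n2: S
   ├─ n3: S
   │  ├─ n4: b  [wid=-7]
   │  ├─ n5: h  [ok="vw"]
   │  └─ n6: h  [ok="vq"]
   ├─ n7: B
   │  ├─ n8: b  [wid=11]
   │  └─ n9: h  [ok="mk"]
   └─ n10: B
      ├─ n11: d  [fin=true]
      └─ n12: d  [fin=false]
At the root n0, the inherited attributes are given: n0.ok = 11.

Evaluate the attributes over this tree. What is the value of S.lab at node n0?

-1

1. n0.ok = 11  [given at root]
2. n1.ok = "pk"  [terminal]
3. n2.ok = 12  [S₀.ok + 1]
4. n3.ok = -9  [-9]
5. n4.wid = -7  [terminal]
6. n5.ok = "vw"  [terminal]
7. n6.ok = "vq"  [terminal]
8. n3.lab = -3  [S.ok * 2 + 15]
9. n3.idx = 25  [S.ok + 34]
10. n3.val = true  [S.ok == -9]
11. n8.wid = 11  [terminal]
12. n9.ok = "mk"  [terminal]
13. n7.cnt = 11  [b.wid]
14. n7.hot = 4  [b.wid * 2 - 18]
15. n11.fin = true  [terminal]
16. n12.fin = false  [terminal]
17. n10.cnt = 8  [8]
18. n10.hot = 19  [19]
19. n2.lab = -8  [S₀.ok * -1 + 4]
20. n2.idx = 24  [B₁.hot + 5]
21. n2.val = true  [B₀.cnt > 10]
22. n0.lab = -1  [S₁.lab + 7]
23. n0.idx = 22  [S₁.idx - 2]
24. n0.val = true  [S₁.lab == -8]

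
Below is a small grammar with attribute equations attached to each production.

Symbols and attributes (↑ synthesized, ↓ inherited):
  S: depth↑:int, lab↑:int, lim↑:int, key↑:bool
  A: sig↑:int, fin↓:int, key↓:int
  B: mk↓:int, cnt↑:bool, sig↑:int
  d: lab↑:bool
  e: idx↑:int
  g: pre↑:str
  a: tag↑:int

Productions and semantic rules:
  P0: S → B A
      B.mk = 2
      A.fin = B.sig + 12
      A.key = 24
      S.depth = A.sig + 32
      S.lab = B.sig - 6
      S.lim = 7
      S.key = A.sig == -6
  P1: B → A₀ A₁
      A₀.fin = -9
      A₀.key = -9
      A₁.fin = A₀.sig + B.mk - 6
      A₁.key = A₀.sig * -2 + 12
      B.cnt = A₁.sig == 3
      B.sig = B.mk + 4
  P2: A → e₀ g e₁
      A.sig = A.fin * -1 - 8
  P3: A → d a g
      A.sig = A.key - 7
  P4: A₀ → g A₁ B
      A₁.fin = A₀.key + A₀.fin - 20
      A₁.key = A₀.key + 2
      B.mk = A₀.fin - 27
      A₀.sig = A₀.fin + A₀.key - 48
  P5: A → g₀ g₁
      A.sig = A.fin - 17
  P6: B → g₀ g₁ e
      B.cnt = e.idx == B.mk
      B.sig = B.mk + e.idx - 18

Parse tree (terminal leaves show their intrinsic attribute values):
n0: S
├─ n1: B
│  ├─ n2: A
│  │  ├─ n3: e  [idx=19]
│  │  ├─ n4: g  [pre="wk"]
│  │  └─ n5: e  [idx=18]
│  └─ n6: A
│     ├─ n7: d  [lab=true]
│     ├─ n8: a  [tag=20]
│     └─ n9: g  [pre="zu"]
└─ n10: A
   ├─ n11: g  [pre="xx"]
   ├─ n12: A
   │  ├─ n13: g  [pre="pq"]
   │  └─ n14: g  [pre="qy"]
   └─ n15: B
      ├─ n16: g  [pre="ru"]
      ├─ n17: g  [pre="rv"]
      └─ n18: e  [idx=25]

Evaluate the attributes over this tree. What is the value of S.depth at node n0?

1. n1.mk = 2  [2]
2. n2.fin = -9  [-9]
3. n2.key = -9  [-9]
4. n3.idx = 19  [terminal]
5. n4.pre = "wk"  [terminal]
6. n5.idx = 18  [terminal]
7. n2.sig = 1  [A.fin * -1 - 8]
8. n6.fin = -3  [A₀.sig + B.mk - 6]
9. n6.key = 10  [A₀.sig * -2 + 12]
10. n7.lab = true  [terminal]
11. n8.tag = 20  [terminal]
12. n9.pre = "zu"  [terminal]
13. n6.sig = 3  [A.key - 7]
14. n1.cnt = true  [A₁.sig == 3]
15. n1.sig = 6  [B.mk + 4]
16. n10.fin = 18  [B.sig + 12]
17. n10.key = 24  [24]
18. n11.pre = "xx"  [terminal]
19. n12.fin = 22  [A₀.key + A₀.fin - 20]
20. n12.key = 26  [A₀.key + 2]
21. n13.pre = "pq"  [terminal]
22. n14.pre = "qy"  [terminal]
23. n12.sig = 5  [A.fin - 17]
24. n15.mk = -9  [A₀.fin - 27]
25. n16.pre = "ru"  [terminal]
26. n17.pre = "rv"  [terminal]
27. n18.idx = 25  [terminal]
28. n15.cnt = false  [e.idx == B.mk]
29. n15.sig = -2  [B.mk + e.idx - 18]
30. n10.sig = -6  [A₀.fin + A₀.key - 48]
31. n0.depth = 26  [A.sig + 32]
32. n0.lab = 0  [B.sig - 6]
33. n0.lim = 7  [7]
34. n0.key = true  [A.sig == -6]

26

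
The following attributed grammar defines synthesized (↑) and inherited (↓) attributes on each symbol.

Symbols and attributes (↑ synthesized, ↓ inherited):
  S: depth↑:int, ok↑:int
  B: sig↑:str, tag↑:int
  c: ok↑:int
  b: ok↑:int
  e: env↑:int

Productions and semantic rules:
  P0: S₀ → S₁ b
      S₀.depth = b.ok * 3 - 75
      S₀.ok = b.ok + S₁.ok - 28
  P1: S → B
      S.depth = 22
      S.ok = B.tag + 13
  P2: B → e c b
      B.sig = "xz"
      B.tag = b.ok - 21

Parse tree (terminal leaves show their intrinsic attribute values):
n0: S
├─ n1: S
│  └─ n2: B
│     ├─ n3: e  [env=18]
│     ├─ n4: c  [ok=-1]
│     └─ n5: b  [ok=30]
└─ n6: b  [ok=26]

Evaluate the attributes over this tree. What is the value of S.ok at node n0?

1. n3.env = 18  [terminal]
2. n4.ok = -1  [terminal]
3. n5.ok = 30  [terminal]
4. n2.sig = "xz"  ["xz"]
5. n2.tag = 9  [b.ok - 21]
6. n1.depth = 22  [22]
7. n1.ok = 22  [B.tag + 13]
8. n6.ok = 26  [terminal]
9. n0.depth = 3  [b.ok * 3 - 75]
10. n0.ok = 20  [b.ok + S₁.ok - 28]

20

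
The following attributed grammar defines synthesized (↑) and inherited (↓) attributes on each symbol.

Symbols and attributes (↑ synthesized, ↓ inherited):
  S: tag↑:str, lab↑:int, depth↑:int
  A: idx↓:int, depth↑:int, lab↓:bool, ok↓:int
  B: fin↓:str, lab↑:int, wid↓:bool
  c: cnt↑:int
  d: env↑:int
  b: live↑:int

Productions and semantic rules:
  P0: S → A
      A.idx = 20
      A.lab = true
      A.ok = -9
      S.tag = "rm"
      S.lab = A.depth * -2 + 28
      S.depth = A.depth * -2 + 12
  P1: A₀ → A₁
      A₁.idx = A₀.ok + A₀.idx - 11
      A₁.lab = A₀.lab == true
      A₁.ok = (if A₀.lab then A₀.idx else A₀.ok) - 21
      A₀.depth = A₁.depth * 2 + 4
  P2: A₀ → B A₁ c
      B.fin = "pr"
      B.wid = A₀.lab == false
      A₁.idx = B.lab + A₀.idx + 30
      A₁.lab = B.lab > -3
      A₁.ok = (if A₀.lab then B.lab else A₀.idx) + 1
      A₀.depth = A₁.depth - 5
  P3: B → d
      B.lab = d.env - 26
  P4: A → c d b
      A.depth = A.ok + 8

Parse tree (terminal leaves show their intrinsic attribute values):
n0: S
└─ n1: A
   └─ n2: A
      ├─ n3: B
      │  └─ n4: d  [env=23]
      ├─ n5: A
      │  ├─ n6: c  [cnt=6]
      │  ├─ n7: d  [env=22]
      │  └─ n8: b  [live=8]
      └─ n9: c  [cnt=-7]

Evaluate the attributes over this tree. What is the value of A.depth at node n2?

1. n1.idx = 20  [20]
2. n1.lab = true  [true]
3. n1.ok = -9  [-9]
4. n2.idx = 0  [A₀.ok + A₀.idx - 11]
5. n2.lab = true  [A₀.lab == true]
6. n2.ok = -1  [(if A₀.lab then A₀.idx else A₀.ok) - 21]
7. n3.fin = "pr"  ["pr"]
8. n3.wid = false  [A₀.lab == false]
9. n4.env = 23  [terminal]
10. n3.lab = -3  [d.env - 26]
11. n5.idx = 27  [B.lab + A₀.idx + 30]
12. n5.lab = false  [B.lab > -3]
13. n5.ok = -2  [(if A₀.lab then B.lab else A₀.idx) + 1]
14. n6.cnt = 6  [terminal]
15. n7.env = 22  [terminal]
16. n8.live = 8  [terminal]
17. n5.depth = 6  [A.ok + 8]
18. n9.cnt = -7  [terminal]
19. n2.depth = 1  [A₁.depth - 5]
20. n1.depth = 6  [A₁.depth * 2 + 4]
21. n0.tag = "rm"  ["rm"]
22. n0.lab = 16  [A.depth * -2 + 28]
23. n0.depth = 0  [A.depth * -2 + 12]

1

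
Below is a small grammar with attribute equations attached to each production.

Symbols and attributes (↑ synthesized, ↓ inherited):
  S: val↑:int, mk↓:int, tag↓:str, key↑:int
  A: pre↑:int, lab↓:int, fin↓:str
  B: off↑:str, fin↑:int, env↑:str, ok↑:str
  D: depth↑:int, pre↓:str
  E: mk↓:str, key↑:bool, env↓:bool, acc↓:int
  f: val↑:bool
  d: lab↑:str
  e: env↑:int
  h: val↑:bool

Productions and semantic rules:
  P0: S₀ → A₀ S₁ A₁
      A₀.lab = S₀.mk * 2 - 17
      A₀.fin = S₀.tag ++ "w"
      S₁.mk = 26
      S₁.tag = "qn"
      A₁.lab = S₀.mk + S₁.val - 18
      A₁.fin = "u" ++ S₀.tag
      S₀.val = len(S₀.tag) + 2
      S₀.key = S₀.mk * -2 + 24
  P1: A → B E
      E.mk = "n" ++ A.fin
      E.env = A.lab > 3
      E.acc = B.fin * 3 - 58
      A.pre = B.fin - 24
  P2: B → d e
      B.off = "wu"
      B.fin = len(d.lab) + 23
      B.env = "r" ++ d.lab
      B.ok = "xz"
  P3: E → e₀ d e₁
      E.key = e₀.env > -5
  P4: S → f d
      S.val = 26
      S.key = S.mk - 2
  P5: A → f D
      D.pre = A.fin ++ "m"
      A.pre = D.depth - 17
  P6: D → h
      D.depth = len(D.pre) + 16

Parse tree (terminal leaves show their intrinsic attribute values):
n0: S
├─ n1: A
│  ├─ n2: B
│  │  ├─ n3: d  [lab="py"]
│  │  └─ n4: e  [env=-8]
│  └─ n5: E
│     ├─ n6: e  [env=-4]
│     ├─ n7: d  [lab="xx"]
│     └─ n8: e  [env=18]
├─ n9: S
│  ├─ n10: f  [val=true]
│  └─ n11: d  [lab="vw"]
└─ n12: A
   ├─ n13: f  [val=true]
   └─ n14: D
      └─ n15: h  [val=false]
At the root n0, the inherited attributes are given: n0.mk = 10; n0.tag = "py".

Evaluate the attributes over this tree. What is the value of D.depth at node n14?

1. n0.mk = 10  [given at root]
2. n0.tag = "py"  [given at root]
3. n1.lab = 3  [S₀.mk * 2 - 17]
4. n1.fin = "pyw"  [S₀.tag ++ "w"]
5. n3.lab = "py"  [terminal]
6. n4.env = -8  [terminal]
7. n2.off = "wu"  ["wu"]
8. n2.fin = 25  [len(d.lab) + 23]
9. n2.env = "rpy"  ["r" ++ d.lab]
10. n2.ok = "xz"  ["xz"]
11. n5.mk = "npyw"  ["n" ++ A.fin]
12. n5.env = false  [A.lab > 3]
13. n5.acc = 17  [B.fin * 3 - 58]
14. n6.env = -4  [terminal]
15. n7.lab = "xx"  [terminal]
16. n8.env = 18  [terminal]
17. n5.key = true  [e₀.env > -5]
18. n1.pre = 1  [B.fin - 24]
19. n9.mk = 26  [26]
20. n9.tag = "qn"  ["qn"]
21. n10.val = true  [terminal]
22. n11.lab = "vw"  [terminal]
23. n9.val = 26  [26]
24. n9.key = 24  [S.mk - 2]
25. n12.lab = 18  [S₀.mk + S₁.val - 18]
26. n12.fin = "upy"  ["u" ++ S₀.tag]
27. n13.val = true  [terminal]
28. n14.pre = "upym"  [A.fin ++ "m"]
29. n15.val = false  [terminal]
30. n14.depth = 20  [len(D.pre) + 16]
31. n12.pre = 3  [D.depth - 17]
32. n0.val = 4  [len(S₀.tag) + 2]
33. n0.key = 4  [S₀.mk * -2 + 24]

20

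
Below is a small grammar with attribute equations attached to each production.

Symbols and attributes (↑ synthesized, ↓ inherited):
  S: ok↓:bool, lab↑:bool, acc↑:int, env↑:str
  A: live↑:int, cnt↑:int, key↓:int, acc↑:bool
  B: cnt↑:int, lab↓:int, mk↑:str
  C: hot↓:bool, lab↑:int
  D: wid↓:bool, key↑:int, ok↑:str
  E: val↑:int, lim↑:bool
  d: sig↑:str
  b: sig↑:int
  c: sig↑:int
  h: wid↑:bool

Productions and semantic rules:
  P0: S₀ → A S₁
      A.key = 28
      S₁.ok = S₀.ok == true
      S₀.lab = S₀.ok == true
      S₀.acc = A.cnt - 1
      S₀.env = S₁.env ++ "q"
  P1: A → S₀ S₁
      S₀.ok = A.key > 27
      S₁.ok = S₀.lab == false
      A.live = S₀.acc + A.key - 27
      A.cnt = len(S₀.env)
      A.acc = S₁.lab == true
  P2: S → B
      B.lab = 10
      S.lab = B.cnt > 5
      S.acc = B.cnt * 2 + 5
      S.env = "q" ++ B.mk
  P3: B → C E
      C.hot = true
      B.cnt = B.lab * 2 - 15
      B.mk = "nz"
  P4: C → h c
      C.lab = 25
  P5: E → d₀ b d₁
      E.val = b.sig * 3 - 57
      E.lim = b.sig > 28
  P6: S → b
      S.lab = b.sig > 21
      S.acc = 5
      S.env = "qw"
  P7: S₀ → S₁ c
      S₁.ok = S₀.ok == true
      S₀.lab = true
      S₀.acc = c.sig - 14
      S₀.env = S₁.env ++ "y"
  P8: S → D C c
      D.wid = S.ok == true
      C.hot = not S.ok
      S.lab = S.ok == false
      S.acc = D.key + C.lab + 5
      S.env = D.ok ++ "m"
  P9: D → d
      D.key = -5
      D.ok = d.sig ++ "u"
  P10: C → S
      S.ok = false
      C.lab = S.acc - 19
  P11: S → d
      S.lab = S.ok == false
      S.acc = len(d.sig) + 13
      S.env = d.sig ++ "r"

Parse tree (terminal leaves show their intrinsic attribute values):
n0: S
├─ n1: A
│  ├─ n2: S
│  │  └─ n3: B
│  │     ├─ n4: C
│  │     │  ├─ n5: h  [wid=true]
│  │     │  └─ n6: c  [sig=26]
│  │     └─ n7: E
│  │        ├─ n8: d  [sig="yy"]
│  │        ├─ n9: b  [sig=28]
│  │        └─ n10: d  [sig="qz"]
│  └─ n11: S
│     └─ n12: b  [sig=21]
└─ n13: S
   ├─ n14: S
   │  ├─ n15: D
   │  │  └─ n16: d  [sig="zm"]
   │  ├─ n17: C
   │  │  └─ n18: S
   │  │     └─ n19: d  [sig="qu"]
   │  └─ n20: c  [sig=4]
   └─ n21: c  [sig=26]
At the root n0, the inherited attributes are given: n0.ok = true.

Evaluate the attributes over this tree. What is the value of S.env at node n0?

"zmumyq"

1. n0.ok = true  [given at root]
2. n1.key = 28  [28]
3. n2.ok = true  [A.key > 27]
4. n3.lab = 10  [10]
5. n4.hot = true  [true]
6. n5.wid = true  [terminal]
7. n6.sig = 26  [terminal]
8. n4.lab = 25  [25]
9. n8.sig = "yy"  [terminal]
10. n9.sig = 28  [terminal]
11. n10.sig = "qz"  [terminal]
12. n7.val = 27  [b.sig * 3 - 57]
13. n7.lim = false  [b.sig > 28]
14. n3.cnt = 5  [B.lab * 2 - 15]
15. n3.mk = "nz"  ["nz"]
16. n2.lab = false  [B.cnt > 5]
17. n2.acc = 15  [B.cnt * 2 + 5]
18. n2.env = "qnz"  ["q" ++ B.mk]
19. n11.ok = true  [S₀.lab == false]
20. n12.sig = 21  [terminal]
21. n11.lab = false  [b.sig > 21]
22. n11.acc = 5  [5]
23. n11.env = "qw"  ["qw"]
24. n1.live = 16  [S₀.acc + A.key - 27]
25. n1.cnt = 3  [len(S₀.env)]
26. n1.acc = false  [S₁.lab == true]
27. n13.ok = true  [S₀.ok == true]
28. n14.ok = true  [S₀.ok == true]
29. n15.wid = true  [S.ok == true]
30. n16.sig = "zm"  [terminal]
31. n15.key = -5  [-5]
32. n15.ok = "zmu"  [d.sig ++ "u"]
33. n17.hot = false  [not S.ok]
34. n18.ok = false  [false]
35. n19.sig = "qu"  [terminal]
36. n18.lab = true  [S.ok == false]
37. n18.acc = 15  [len(d.sig) + 13]
38. n18.env = "qur"  [d.sig ++ "r"]
39. n17.lab = -4  [S.acc - 19]
40. n20.sig = 4  [terminal]
41. n14.lab = false  [S.ok == false]
42. n14.acc = -4  [D.key + C.lab + 5]
43. n14.env = "zmum"  [D.ok ++ "m"]
44. n21.sig = 26  [terminal]
45. n13.lab = true  [true]
46. n13.acc = 12  [c.sig - 14]
47. n13.env = "zmumy"  [S₁.env ++ "y"]
48. n0.lab = true  [S₀.ok == true]
49. n0.acc = 2  [A.cnt - 1]
50. n0.env = "zmumyq"  [S₁.env ++ "q"]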